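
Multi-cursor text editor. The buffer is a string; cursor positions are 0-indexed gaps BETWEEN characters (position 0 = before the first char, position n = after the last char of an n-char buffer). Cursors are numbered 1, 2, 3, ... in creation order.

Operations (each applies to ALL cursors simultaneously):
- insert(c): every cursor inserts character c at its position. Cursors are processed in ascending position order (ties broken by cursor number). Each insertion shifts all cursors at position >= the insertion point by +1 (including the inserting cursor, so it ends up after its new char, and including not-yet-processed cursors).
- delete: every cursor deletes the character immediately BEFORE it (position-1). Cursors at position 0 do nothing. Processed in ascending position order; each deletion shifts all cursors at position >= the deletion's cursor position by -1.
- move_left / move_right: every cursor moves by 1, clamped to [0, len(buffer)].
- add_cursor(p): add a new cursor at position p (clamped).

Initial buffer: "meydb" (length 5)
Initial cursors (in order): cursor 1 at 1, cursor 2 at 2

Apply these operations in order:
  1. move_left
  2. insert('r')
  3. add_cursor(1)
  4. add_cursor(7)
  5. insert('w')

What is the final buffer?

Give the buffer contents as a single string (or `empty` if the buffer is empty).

Answer: rwwmrweydbw

Derivation:
After op 1 (move_left): buffer="meydb" (len 5), cursors c1@0 c2@1, authorship .....
After op 2 (insert('r')): buffer="rmreydb" (len 7), cursors c1@1 c2@3, authorship 1.2....
After op 3 (add_cursor(1)): buffer="rmreydb" (len 7), cursors c1@1 c3@1 c2@3, authorship 1.2....
After op 4 (add_cursor(7)): buffer="rmreydb" (len 7), cursors c1@1 c3@1 c2@3 c4@7, authorship 1.2....
After op 5 (insert('w')): buffer="rwwmrweydbw" (len 11), cursors c1@3 c3@3 c2@6 c4@11, authorship 113.22....4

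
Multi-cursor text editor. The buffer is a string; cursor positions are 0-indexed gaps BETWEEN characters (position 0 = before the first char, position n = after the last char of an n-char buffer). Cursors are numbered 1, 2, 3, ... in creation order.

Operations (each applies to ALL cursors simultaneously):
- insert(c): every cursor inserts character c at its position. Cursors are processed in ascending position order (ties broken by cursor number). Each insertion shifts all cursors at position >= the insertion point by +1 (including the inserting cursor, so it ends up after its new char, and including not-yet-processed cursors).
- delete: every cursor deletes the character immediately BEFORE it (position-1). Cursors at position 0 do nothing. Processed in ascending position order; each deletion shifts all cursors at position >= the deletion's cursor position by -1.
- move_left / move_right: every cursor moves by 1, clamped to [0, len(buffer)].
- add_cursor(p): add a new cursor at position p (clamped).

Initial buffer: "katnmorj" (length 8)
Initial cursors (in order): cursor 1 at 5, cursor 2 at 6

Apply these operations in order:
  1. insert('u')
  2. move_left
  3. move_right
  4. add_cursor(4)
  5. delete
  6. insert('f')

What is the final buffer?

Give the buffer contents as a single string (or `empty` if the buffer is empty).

Answer: katfmfofrj

Derivation:
After op 1 (insert('u')): buffer="katnmuourj" (len 10), cursors c1@6 c2@8, authorship .....1.2..
After op 2 (move_left): buffer="katnmuourj" (len 10), cursors c1@5 c2@7, authorship .....1.2..
After op 3 (move_right): buffer="katnmuourj" (len 10), cursors c1@6 c2@8, authorship .....1.2..
After op 4 (add_cursor(4)): buffer="katnmuourj" (len 10), cursors c3@4 c1@6 c2@8, authorship .....1.2..
After op 5 (delete): buffer="katmorj" (len 7), cursors c3@3 c1@4 c2@5, authorship .......
After op 6 (insert('f')): buffer="katfmfofrj" (len 10), cursors c3@4 c1@6 c2@8, authorship ...3.1.2..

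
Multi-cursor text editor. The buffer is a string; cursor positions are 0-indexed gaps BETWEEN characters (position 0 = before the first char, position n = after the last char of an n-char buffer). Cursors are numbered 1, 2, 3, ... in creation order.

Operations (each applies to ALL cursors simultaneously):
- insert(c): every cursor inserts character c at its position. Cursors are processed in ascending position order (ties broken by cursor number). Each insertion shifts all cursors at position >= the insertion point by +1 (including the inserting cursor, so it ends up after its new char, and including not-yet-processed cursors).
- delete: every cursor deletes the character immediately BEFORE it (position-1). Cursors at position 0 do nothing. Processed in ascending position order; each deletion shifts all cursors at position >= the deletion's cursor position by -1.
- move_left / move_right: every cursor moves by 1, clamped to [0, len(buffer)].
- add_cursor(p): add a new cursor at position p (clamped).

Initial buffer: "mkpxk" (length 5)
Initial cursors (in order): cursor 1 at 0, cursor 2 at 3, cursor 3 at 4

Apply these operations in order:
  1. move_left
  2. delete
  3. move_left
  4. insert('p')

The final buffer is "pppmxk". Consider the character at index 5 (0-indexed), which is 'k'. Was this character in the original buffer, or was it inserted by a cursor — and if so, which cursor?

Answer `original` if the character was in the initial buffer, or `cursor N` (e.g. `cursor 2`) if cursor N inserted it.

After op 1 (move_left): buffer="mkpxk" (len 5), cursors c1@0 c2@2 c3@3, authorship .....
After op 2 (delete): buffer="mxk" (len 3), cursors c1@0 c2@1 c3@1, authorship ...
After op 3 (move_left): buffer="mxk" (len 3), cursors c1@0 c2@0 c3@0, authorship ...
After op 4 (insert('p')): buffer="pppmxk" (len 6), cursors c1@3 c2@3 c3@3, authorship 123...
Authorship (.=original, N=cursor N): 1 2 3 . . .
Index 5: author = original

Answer: original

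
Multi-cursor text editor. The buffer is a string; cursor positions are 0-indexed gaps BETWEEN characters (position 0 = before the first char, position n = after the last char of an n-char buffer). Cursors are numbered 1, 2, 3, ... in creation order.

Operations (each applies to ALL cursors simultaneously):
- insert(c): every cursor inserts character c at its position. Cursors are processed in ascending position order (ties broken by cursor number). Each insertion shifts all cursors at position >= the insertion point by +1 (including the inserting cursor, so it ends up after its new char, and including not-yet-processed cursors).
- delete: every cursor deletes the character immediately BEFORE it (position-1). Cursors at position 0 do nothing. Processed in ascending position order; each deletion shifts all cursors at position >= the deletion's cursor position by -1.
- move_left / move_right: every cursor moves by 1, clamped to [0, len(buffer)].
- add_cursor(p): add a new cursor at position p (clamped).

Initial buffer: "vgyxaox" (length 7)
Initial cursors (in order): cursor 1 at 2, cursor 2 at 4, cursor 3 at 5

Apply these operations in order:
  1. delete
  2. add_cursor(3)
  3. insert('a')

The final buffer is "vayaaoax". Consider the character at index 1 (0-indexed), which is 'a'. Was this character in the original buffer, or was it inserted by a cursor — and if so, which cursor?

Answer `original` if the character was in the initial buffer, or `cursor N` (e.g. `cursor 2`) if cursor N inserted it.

Answer: cursor 1

Derivation:
After op 1 (delete): buffer="vyox" (len 4), cursors c1@1 c2@2 c3@2, authorship ....
After op 2 (add_cursor(3)): buffer="vyox" (len 4), cursors c1@1 c2@2 c3@2 c4@3, authorship ....
After op 3 (insert('a')): buffer="vayaaoax" (len 8), cursors c1@2 c2@5 c3@5 c4@7, authorship .1.23.4.
Authorship (.=original, N=cursor N): . 1 . 2 3 . 4 .
Index 1: author = 1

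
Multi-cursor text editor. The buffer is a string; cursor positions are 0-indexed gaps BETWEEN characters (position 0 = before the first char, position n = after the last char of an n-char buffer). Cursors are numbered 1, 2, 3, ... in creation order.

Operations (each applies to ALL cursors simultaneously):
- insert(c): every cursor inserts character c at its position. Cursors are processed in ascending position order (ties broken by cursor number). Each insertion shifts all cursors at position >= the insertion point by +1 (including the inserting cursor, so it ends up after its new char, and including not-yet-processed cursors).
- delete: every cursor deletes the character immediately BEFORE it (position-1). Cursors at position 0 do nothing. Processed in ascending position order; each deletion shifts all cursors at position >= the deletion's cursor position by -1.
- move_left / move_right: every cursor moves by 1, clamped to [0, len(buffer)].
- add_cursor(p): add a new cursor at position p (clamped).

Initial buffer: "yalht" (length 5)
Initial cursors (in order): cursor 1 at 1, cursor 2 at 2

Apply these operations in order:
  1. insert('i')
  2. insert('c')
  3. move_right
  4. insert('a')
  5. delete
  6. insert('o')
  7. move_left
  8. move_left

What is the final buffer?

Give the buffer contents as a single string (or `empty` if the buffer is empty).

After op 1 (insert('i')): buffer="yiailht" (len 7), cursors c1@2 c2@4, authorship .1.2...
After op 2 (insert('c')): buffer="yicaiclht" (len 9), cursors c1@3 c2@6, authorship .11.22...
After op 3 (move_right): buffer="yicaiclht" (len 9), cursors c1@4 c2@7, authorship .11.22...
After op 4 (insert('a')): buffer="yicaaiclaht" (len 11), cursors c1@5 c2@9, authorship .11.122.2..
After op 5 (delete): buffer="yicaiclht" (len 9), cursors c1@4 c2@7, authorship .11.22...
After op 6 (insert('o')): buffer="yicaoicloht" (len 11), cursors c1@5 c2@9, authorship .11.122.2..
After op 7 (move_left): buffer="yicaoicloht" (len 11), cursors c1@4 c2@8, authorship .11.122.2..
After op 8 (move_left): buffer="yicaoicloht" (len 11), cursors c1@3 c2@7, authorship .11.122.2..

Answer: yicaoicloht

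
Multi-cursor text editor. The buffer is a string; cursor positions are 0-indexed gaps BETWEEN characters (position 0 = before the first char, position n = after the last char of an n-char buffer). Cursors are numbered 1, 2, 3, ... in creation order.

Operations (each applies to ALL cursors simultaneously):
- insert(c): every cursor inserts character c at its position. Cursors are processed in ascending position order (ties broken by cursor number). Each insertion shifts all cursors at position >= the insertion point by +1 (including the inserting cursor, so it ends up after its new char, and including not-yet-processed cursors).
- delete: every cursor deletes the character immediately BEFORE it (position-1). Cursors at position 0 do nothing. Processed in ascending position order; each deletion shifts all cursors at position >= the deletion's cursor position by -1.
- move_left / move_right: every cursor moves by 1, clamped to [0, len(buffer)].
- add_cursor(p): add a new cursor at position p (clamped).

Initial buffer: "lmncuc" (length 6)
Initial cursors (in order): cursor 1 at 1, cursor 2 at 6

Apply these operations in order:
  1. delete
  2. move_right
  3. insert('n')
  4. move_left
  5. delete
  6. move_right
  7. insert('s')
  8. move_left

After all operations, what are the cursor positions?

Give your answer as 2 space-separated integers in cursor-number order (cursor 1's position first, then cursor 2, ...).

After op 1 (delete): buffer="mncu" (len 4), cursors c1@0 c2@4, authorship ....
After op 2 (move_right): buffer="mncu" (len 4), cursors c1@1 c2@4, authorship ....
After op 3 (insert('n')): buffer="mnncun" (len 6), cursors c1@2 c2@6, authorship .1...2
After op 4 (move_left): buffer="mnncun" (len 6), cursors c1@1 c2@5, authorship .1...2
After op 5 (delete): buffer="nncn" (len 4), cursors c1@0 c2@3, authorship 1..2
After op 6 (move_right): buffer="nncn" (len 4), cursors c1@1 c2@4, authorship 1..2
After op 7 (insert('s')): buffer="nsncns" (len 6), cursors c1@2 c2@6, authorship 11..22
After op 8 (move_left): buffer="nsncns" (len 6), cursors c1@1 c2@5, authorship 11..22

Answer: 1 5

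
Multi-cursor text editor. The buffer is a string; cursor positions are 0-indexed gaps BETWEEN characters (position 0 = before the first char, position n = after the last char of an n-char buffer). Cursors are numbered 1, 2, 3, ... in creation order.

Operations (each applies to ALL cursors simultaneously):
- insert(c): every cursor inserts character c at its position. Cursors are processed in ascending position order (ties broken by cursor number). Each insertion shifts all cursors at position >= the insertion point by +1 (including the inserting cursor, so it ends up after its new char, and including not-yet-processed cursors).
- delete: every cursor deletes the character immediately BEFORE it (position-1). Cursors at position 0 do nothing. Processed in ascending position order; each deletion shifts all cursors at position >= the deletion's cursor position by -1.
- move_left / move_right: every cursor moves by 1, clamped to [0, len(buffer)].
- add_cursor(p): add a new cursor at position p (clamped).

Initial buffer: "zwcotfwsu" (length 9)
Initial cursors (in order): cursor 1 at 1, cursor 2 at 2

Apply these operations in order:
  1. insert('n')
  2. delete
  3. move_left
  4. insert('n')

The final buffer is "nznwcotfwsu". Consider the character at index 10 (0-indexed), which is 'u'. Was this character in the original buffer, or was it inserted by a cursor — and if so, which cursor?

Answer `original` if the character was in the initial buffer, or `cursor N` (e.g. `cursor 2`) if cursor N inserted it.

After op 1 (insert('n')): buffer="znwncotfwsu" (len 11), cursors c1@2 c2@4, authorship .1.2.......
After op 2 (delete): buffer="zwcotfwsu" (len 9), cursors c1@1 c2@2, authorship .........
After op 3 (move_left): buffer="zwcotfwsu" (len 9), cursors c1@0 c2@1, authorship .........
After op 4 (insert('n')): buffer="nznwcotfwsu" (len 11), cursors c1@1 c2@3, authorship 1.2........
Authorship (.=original, N=cursor N): 1 . 2 . . . . . . . .
Index 10: author = original

Answer: original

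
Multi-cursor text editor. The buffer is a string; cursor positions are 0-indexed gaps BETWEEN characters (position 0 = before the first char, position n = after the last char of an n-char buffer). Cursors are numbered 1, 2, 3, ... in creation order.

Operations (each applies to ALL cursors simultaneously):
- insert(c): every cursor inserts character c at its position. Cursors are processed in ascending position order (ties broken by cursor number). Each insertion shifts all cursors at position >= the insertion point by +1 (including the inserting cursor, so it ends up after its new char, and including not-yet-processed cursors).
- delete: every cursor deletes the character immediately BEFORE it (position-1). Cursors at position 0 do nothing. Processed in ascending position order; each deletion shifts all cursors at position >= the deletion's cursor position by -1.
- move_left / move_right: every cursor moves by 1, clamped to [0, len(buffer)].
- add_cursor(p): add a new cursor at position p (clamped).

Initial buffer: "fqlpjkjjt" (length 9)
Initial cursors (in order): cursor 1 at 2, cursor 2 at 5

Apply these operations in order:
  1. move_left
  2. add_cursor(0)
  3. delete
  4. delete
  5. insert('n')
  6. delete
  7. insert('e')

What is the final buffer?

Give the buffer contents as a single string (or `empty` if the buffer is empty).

After op 1 (move_left): buffer="fqlpjkjjt" (len 9), cursors c1@1 c2@4, authorship .........
After op 2 (add_cursor(0)): buffer="fqlpjkjjt" (len 9), cursors c3@0 c1@1 c2@4, authorship .........
After op 3 (delete): buffer="qljkjjt" (len 7), cursors c1@0 c3@0 c2@2, authorship .......
After op 4 (delete): buffer="qjkjjt" (len 6), cursors c1@0 c3@0 c2@1, authorship ......
After op 5 (insert('n')): buffer="nnqnjkjjt" (len 9), cursors c1@2 c3@2 c2@4, authorship 13.2.....
After op 6 (delete): buffer="qjkjjt" (len 6), cursors c1@0 c3@0 c2@1, authorship ......
After op 7 (insert('e')): buffer="eeqejkjjt" (len 9), cursors c1@2 c3@2 c2@4, authorship 13.2.....

Answer: eeqejkjjt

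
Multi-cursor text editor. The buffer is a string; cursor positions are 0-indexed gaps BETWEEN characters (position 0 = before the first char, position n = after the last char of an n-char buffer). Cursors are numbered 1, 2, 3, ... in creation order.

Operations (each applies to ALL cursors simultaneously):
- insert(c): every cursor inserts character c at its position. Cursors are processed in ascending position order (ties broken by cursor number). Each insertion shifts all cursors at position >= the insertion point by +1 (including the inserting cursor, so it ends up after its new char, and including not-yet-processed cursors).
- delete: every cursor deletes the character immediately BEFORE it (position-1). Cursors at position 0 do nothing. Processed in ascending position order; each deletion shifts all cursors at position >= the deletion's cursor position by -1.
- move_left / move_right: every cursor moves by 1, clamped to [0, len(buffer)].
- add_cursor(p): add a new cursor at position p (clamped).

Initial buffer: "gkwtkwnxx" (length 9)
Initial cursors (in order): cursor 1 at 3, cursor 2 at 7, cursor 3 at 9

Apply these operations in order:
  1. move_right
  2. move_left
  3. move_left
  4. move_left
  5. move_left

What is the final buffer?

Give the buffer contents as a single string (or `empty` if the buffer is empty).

Answer: gkwtkwnxx

Derivation:
After op 1 (move_right): buffer="gkwtkwnxx" (len 9), cursors c1@4 c2@8 c3@9, authorship .........
After op 2 (move_left): buffer="gkwtkwnxx" (len 9), cursors c1@3 c2@7 c3@8, authorship .........
After op 3 (move_left): buffer="gkwtkwnxx" (len 9), cursors c1@2 c2@6 c3@7, authorship .........
After op 4 (move_left): buffer="gkwtkwnxx" (len 9), cursors c1@1 c2@5 c3@6, authorship .........
After op 5 (move_left): buffer="gkwtkwnxx" (len 9), cursors c1@0 c2@4 c3@5, authorship .........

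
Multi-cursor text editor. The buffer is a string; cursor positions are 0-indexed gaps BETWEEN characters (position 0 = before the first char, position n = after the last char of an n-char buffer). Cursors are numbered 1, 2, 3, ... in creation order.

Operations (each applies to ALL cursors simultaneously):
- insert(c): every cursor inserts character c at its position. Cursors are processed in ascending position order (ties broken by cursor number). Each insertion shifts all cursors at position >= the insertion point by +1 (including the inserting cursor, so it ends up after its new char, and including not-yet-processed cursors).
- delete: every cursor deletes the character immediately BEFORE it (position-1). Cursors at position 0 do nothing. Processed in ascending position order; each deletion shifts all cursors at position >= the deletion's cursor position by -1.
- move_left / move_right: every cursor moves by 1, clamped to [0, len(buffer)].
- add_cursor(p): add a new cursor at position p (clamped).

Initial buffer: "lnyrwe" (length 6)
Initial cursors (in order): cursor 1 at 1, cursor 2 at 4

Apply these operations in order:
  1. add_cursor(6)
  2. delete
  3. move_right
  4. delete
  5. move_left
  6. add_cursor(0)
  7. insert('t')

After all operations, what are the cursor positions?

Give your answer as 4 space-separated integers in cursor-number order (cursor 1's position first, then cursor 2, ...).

After op 1 (add_cursor(6)): buffer="lnyrwe" (len 6), cursors c1@1 c2@4 c3@6, authorship ......
After op 2 (delete): buffer="nyw" (len 3), cursors c1@0 c2@2 c3@3, authorship ...
After op 3 (move_right): buffer="nyw" (len 3), cursors c1@1 c2@3 c3@3, authorship ...
After op 4 (delete): buffer="" (len 0), cursors c1@0 c2@0 c3@0, authorship 
After op 5 (move_left): buffer="" (len 0), cursors c1@0 c2@0 c3@0, authorship 
After op 6 (add_cursor(0)): buffer="" (len 0), cursors c1@0 c2@0 c3@0 c4@0, authorship 
After op 7 (insert('t')): buffer="tttt" (len 4), cursors c1@4 c2@4 c3@4 c4@4, authorship 1234

Answer: 4 4 4 4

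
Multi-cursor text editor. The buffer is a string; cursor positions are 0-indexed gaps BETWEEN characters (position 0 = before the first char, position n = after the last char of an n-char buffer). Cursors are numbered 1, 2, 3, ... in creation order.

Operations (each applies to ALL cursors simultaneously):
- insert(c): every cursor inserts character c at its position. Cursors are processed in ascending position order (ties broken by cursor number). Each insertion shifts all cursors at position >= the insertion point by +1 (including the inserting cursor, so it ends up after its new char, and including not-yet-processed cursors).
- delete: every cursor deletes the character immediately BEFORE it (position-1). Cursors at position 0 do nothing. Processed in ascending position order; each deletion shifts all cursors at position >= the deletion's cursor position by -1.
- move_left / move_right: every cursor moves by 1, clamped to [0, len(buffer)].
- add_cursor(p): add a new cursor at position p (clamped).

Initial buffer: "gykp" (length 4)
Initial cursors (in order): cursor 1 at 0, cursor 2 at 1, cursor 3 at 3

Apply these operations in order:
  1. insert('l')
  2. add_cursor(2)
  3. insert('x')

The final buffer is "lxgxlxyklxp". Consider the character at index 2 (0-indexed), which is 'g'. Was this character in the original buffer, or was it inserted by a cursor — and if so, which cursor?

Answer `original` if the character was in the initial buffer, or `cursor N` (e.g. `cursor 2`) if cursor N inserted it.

Answer: original

Derivation:
After op 1 (insert('l')): buffer="lglyklp" (len 7), cursors c1@1 c2@3 c3@6, authorship 1.2..3.
After op 2 (add_cursor(2)): buffer="lglyklp" (len 7), cursors c1@1 c4@2 c2@3 c3@6, authorship 1.2..3.
After op 3 (insert('x')): buffer="lxgxlxyklxp" (len 11), cursors c1@2 c4@4 c2@6 c3@10, authorship 11.422..33.
Authorship (.=original, N=cursor N): 1 1 . 4 2 2 . . 3 3 .
Index 2: author = original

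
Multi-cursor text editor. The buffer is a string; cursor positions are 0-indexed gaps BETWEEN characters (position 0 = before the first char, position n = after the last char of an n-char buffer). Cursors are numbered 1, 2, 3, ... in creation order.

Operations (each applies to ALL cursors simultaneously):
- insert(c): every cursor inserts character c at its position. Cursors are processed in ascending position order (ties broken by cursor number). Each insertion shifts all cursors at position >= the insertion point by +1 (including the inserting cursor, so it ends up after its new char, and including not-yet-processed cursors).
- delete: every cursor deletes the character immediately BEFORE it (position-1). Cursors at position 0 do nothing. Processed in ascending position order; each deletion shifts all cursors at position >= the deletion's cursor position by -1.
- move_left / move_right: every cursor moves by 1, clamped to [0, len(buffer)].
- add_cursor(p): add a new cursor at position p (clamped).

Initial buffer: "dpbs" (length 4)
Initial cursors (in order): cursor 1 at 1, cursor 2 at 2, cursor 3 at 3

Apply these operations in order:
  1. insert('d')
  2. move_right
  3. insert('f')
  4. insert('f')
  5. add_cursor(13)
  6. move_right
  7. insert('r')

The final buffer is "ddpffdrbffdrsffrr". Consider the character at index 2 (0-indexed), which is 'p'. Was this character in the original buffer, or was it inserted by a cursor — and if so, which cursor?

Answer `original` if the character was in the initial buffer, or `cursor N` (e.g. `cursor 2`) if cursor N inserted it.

Answer: original

Derivation:
After op 1 (insert('d')): buffer="ddpdbds" (len 7), cursors c1@2 c2@4 c3@6, authorship .1.2.3.
After op 2 (move_right): buffer="ddpdbds" (len 7), cursors c1@3 c2@5 c3@7, authorship .1.2.3.
After op 3 (insert('f')): buffer="ddpfdbfdsf" (len 10), cursors c1@4 c2@7 c3@10, authorship .1.12.23.3
After op 4 (insert('f')): buffer="ddpffdbffdsff" (len 13), cursors c1@5 c2@9 c3@13, authorship .1.112.223.33
After op 5 (add_cursor(13)): buffer="ddpffdbffdsff" (len 13), cursors c1@5 c2@9 c3@13 c4@13, authorship .1.112.223.33
After op 6 (move_right): buffer="ddpffdbffdsff" (len 13), cursors c1@6 c2@10 c3@13 c4@13, authorship .1.112.223.33
After op 7 (insert('r')): buffer="ddpffdrbffdrsffrr" (len 17), cursors c1@7 c2@12 c3@17 c4@17, authorship .1.1121.2232.3334
Authorship (.=original, N=cursor N): . 1 . 1 1 2 1 . 2 2 3 2 . 3 3 3 4
Index 2: author = original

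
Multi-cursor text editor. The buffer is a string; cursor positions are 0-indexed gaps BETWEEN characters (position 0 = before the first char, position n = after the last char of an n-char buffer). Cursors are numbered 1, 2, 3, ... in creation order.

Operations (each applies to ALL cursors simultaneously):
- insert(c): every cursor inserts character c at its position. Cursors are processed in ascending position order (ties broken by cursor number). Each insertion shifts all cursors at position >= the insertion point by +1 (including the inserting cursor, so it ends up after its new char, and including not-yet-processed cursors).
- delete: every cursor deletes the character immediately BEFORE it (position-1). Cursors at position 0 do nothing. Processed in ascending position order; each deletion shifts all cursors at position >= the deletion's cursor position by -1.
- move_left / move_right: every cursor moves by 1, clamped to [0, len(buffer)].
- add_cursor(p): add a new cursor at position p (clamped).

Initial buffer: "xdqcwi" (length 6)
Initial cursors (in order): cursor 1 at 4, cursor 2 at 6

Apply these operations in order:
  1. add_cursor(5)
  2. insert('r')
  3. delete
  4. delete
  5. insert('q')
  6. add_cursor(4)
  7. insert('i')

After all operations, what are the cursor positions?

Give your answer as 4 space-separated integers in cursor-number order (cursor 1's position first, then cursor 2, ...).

Answer: 10 10 10 5

Derivation:
After op 1 (add_cursor(5)): buffer="xdqcwi" (len 6), cursors c1@4 c3@5 c2@6, authorship ......
After op 2 (insert('r')): buffer="xdqcrwrir" (len 9), cursors c1@5 c3@7 c2@9, authorship ....1.3.2
After op 3 (delete): buffer="xdqcwi" (len 6), cursors c1@4 c3@5 c2@6, authorship ......
After op 4 (delete): buffer="xdq" (len 3), cursors c1@3 c2@3 c3@3, authorship ...
After op 5 (insert('q')): buffer="xdqqqq" (len 6), cursors c1@6 c2@6 c3@6, authorship ...123
After op 6 (add_cursor(4)): buffer="xdqqqq" (len 6), cursors c4@4 c1@6 c2@6 c3@6, authorship ...123
After op 7 (insert('i')): buffer="xdqqiqqiii" (len 10), cursors c4@5 c1@10 c2@10 c3@10, authorship ...1423123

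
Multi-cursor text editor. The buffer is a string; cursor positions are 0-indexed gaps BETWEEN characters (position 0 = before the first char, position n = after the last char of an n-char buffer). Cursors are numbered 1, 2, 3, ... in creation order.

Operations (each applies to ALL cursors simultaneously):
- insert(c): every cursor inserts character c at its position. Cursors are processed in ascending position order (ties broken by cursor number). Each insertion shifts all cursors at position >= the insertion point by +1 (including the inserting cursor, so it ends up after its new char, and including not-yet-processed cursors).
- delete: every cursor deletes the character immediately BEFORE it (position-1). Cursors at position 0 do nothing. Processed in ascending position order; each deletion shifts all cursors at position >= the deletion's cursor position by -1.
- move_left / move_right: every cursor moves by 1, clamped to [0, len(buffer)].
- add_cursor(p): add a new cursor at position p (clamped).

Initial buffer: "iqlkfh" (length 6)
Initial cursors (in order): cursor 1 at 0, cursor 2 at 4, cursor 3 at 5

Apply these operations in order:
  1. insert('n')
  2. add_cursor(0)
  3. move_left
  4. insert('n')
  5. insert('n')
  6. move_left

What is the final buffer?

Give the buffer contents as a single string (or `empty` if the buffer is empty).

Answer: nnnnniqlknnnfnnnh

Derivation:
After op 1 (insert('n')): buffer="niqlknfnh" (len 9), cursors c1@1 c2@6 c3@8, authorship 1....2.3.
After op 2 (add_cursor(0)): buffer="niqlknfnh" (len 9), cursors c4@0 c1@1 c2@6 c3@8, authorship 1....2.3.
After op 3 (move_left): buffer="niqlknfnh" (len 9), cursors c1@0 c4@0 c2@5 c3@7, authorship 1....2.3.
After op 4 (insert('n')): buffer="nnniqlknnfnnh" (len 13), cursors c1@2 c4@2 c2@8 c3@11, authorship 141....22.33.
After op 5 (insert('n')): buffer="nnnnniqlknnnfnnnh" (len 17), cursors c1@4 c4@4 c2@11 c3@15, authorship 14141....222.333.
After op 6 (move_left): buffer="nnnnniqlknnnfnnnh" (len 17), cursors c1@3 c4@3 c2@10 c3@14, authorship 14141....222.333.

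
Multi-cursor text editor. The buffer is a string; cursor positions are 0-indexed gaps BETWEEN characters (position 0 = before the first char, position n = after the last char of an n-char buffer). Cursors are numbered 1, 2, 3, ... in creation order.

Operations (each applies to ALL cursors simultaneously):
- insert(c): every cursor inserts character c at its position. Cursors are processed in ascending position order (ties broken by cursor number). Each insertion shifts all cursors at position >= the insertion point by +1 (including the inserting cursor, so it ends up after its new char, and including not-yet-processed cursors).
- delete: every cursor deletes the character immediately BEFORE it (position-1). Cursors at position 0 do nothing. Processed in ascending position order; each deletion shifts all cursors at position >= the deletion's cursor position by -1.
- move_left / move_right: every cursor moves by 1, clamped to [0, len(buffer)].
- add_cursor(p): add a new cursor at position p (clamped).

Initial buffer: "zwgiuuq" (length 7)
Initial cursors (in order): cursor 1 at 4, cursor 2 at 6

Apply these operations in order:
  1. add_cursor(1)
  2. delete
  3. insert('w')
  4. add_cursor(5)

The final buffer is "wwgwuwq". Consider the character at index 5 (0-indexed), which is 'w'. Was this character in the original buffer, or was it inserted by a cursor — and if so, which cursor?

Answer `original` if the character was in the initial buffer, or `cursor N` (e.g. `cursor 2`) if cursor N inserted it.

Answer: cursor 2

Derivation:
After op 1 (add_cursor(1)): buffer="zwgiuuq" (len 7), cursors c3@1 c1@4 c2@6, authorship .......
After op 2 (delete): buffer="wguq" (len 4), cursors c3@0 c1@2 c2@3, authorship ....
After op 3 (insert('w')): buffer="wwgwuwq" (len 7), cursors c3@1 c1@4 c2@6, authorship 3..1.2.
After op 4 (add_cursor(5)): buffer="wwgwuwq" (len 7), cursors c3@1 c1@4 c4@5 c2@6, authorship 3..1.2.
Authorship (.=original, N=cursor N): 3 . . 1 . 2 .
Index 5: author = 2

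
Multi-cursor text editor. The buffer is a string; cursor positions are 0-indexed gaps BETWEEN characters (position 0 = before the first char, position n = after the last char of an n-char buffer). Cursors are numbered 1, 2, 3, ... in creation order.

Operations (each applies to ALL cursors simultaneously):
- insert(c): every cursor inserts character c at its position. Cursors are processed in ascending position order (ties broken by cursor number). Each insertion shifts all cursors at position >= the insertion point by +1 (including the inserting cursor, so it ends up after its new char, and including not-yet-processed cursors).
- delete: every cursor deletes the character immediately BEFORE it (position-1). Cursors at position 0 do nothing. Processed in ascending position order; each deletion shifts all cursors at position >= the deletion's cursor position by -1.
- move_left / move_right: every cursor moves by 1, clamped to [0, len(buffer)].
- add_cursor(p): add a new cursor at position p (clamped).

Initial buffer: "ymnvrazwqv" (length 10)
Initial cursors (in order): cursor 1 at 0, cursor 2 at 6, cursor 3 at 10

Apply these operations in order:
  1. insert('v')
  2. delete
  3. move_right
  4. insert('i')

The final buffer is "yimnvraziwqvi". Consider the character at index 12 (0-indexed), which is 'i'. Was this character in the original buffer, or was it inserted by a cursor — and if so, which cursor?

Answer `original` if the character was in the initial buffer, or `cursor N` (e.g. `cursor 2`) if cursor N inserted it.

Answer: cursor 3

Derivation:
After op 1 (insert('v')): buffer="vymnvravzwqvv" (len 13), cursors c1@1 c2@8 c3@13, authorship 1......2....3
After op 2 (delete): buffer="ymnvrazwqv" (len 10), cursors c1@0 c2@6 c3@10, authorship ..........
After op 3 (move_right): buffer="ymnvrazwqv" (len 10), cursors c1@1 c2@7 c3@10, authorship ..........
After op 4 (insert('i')): buffer="yimnvraziwqvi" (len 13), cursors c1@2 c2@9 c3@13, authorship .1......2...3
Authorship (.=original, N=cursor N): . 1 . . . . . . 2 . . . 3
Index 12: author = 3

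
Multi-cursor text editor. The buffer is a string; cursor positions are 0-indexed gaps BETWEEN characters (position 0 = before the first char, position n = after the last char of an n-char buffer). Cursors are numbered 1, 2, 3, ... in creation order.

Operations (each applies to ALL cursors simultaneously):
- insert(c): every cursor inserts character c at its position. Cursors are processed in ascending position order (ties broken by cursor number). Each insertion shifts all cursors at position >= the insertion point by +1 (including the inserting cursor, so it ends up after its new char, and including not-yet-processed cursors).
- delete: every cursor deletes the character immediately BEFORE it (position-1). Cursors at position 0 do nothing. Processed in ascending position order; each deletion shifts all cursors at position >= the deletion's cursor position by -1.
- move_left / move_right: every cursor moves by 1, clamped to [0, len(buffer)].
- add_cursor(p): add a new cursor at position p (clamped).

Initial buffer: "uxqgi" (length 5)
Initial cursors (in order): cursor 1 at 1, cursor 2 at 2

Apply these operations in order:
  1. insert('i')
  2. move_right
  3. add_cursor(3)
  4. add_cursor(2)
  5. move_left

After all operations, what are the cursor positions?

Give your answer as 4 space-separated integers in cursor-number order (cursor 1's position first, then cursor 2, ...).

Answer: 2 4 2 1

Derivation:
After op 1 (insert('i')): buffer="uixiqgi" (len 7), cursors c1@2 c2@4, authorship .1.2...
After op 2 (move_right): buffer="uixiqgi" (len 7), cursors c1@3 c2@5, authorship .1.2...
After op 3 (add_cursor(3)): buffer="uixiqgi" (len 7), cursors c1@3 c3@3 c2@5, authorship .1.2...
After op 4 (add_cursor(2)): buffer="uixiqgi" (len 7), cursors c4@2 c1@3 c3@3 c2@5, authorship .1.2...
After op 5 (move_left): buffer="uixiqgi" (len 7), cursors c4@1 c1@2 c3@2 c2@4, authorship .1.2...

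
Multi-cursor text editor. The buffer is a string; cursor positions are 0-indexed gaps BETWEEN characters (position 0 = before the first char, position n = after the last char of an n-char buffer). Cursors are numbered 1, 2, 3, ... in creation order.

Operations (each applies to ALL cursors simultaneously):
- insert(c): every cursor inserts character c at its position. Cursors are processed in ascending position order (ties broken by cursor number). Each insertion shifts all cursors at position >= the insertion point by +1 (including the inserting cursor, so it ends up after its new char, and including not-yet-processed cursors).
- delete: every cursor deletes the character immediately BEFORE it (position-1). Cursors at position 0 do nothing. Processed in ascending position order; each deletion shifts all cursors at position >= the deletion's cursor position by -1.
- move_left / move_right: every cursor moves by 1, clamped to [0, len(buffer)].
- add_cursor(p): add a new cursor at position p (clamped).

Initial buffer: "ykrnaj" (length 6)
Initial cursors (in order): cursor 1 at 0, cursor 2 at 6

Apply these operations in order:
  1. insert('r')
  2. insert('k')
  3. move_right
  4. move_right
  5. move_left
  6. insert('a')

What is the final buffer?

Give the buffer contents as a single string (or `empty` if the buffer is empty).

After op 1 (insert('r')): buffer="rykrnajr" (len 8), cursors c1@1 c2@8, authorship 1......2
After op 2 (insert('k')): buffer="rkykrnajrk" (len 10), cursors c1@2 c2@10, authorship 11......22
After op 3 (move_right): buffer="rkykrnajrk" (len 10), cursors c1@3 c2@10, authorship 11......22
After op 4 (move_right): buffer="rkykrnajrk" (len 10), cursors c1@4 c2@10, authorship 11......22
After op 5 (move_left): buffer="rkykrnajrk" (len 10), cursors c1@3 c2@9, authorship 11......22
After op 6 (insert('a')): buffer="rkyakrnajrak" (len 12), cursors c1@4 c2@11, authorship 11.1.....222

Answer: rkyakrnajrak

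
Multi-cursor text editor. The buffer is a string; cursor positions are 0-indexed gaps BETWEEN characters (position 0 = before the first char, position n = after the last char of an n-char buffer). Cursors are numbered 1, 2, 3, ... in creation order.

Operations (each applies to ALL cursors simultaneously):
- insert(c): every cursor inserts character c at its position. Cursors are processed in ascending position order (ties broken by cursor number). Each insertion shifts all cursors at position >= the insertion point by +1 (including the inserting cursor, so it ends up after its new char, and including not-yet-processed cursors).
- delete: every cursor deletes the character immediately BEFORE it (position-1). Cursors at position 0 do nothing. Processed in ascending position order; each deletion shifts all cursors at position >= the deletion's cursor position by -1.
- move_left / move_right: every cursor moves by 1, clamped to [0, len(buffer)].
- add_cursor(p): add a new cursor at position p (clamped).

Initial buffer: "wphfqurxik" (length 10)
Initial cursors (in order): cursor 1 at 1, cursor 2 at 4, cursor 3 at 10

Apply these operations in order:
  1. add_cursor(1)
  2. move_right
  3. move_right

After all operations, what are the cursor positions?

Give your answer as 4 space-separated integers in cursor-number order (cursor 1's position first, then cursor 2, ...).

After op 1 (add_cursor(1)): buffer="wphfqurxik" (len 10), cursors c1@1 c4@1 c2@4 c3@10, authorship ..........
After op 2 (move_right): buffer="wphfqurxik" (len 10), cursors c1@2 c4@2 c2@5 c3@10, authorship ..........
After op 3 (move_right): buffer="wphfqurxik" (len 10), cursors c1@3 c4@3 c2@6 c3@10, authorship ..........

Answer: 3 6 10 3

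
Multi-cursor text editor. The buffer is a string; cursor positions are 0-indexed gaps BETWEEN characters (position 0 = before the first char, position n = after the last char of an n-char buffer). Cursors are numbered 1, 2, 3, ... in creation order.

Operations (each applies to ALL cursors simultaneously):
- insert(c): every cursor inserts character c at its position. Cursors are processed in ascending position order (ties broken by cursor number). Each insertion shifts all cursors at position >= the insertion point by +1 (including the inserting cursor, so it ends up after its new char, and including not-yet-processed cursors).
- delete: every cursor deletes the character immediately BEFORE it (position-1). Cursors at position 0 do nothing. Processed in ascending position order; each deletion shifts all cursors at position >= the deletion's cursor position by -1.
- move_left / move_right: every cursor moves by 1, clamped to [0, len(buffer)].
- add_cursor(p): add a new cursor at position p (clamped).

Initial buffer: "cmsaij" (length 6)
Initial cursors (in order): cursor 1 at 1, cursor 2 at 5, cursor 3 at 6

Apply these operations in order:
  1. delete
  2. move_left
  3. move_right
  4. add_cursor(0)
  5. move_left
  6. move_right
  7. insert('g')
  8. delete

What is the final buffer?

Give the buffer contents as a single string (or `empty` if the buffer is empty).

Answer: msa

Derivation:
After op 1 (delete): buffer="msa" (len 3), cursors c1@0 c2@3 c3@3, authorship ...
After op 2 (move_left): buffer="msa" (len 3), cursors c1@0 c2@2 c3@2, authorship ...
After op 3 (move_right): buffer="msa" (len 3), cursors c1@1 c2@3 c3@3, authorship ...
After op 4 (add_cursor(0)): buffer="msa" (len 3), cursors c4@0 c1@1 c2@3 c3@3, authorship ...
After op 5 (move_left): buffer="msa" (len 3), cursors c1@0 c4@0 c2@2 c3@2, authorship ...
After op 6 (move_right): buffer="msa" (len 3), cursors c1@1 c4@1 c2@3 c3@3, authorship ...
After op 7 (insert('g')): buffer="mggsagg" (len 7), cursors c1@3 c4@3 c2@7 c3@7, authorship .14..23
After op 8 (delete): buffer="msa" (len 3), cursors c1@1 c4@1 c2@3 c3@3, authorship ...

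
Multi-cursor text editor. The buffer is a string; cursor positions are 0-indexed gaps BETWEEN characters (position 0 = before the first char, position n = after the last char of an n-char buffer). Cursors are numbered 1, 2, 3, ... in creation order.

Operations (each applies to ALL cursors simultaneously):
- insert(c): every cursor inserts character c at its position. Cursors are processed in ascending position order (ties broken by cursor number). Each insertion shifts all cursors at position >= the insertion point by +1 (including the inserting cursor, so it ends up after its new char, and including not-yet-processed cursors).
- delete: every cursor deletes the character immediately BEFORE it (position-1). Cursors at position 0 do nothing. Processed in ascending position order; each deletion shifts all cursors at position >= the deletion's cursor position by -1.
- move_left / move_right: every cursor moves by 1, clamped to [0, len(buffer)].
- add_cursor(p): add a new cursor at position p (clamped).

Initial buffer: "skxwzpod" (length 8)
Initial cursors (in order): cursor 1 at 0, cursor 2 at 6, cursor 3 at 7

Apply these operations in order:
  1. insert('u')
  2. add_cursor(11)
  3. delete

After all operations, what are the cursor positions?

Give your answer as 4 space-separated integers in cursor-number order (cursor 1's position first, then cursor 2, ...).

Answer: 0 6 7 7

Derivation:
After op 1 (insert('u')): buffer="uskxwzpuoud" (len 11), cursors c1@1 c2@8 c3@10, authorship 1......2.3.
After op 2 (add_cursor(11)): buffer="uskxwzpuoud" (len 11), cursors c1@1 c2@8 c3@10 c4@11, authorship 1......2.3.
After op 3 (delete): buffer="skxwzpo" (len 7), cursors c1@0 c2@6 c3@7 c4@7, authorship .......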